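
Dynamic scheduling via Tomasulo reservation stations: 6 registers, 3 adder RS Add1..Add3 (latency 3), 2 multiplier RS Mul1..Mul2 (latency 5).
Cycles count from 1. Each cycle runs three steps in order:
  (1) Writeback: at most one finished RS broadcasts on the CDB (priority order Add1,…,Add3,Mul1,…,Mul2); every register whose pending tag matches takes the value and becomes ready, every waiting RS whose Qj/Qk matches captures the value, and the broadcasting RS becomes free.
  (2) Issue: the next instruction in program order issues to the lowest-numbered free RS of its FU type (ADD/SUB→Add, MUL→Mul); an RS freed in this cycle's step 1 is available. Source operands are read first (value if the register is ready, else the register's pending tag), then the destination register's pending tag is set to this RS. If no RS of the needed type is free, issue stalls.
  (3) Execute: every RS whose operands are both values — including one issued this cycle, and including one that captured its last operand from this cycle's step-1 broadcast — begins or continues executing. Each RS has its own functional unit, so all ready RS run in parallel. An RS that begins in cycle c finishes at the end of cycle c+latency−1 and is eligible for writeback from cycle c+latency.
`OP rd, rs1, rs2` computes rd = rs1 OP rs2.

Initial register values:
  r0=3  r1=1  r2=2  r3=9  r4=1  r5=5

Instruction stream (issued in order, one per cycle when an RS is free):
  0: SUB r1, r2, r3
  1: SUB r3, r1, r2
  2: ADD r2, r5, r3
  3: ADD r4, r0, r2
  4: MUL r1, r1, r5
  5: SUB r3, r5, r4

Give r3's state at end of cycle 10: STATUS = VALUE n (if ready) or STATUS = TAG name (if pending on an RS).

STATUS = TAG Add2

  c1: issue SUB r1<-Add1  regs: r0:3,r1:Add1,r2:2,r3:9,r4:1,r5:5
  c2: issue SUB r3<-Add2  regs: r0:3,r1:Add1,r2:2,r3:Add2,r4:1,r5:5
  c3: issue ADD r2<-Add3  regs: r0:3,r1:Add1,r2:Add3,r3:Add2,r4:1,r5:5
  c4: CDB Add1=-7; issue ADD r4<-Add1  regs: r0:3,r1:-7,r2:Add3,r3:Add2,r4:Add1,r5:5
  c5: issue MUL r1<-Mul1  regs: r0:3,r1:Mul1,r2:Add3,r3:Add2,r4:Add1,r5:5
  c6: stall  regs: r0:3,r1:Mul1,r2:Add3,r3:Add2,r4:Add1,r5:5
  c7: CDB Add2=-9; issue SUB r3<-Add2  regs: r0:3,r1:Mul1,r2:Add3,r3:Add2,r4:Add1,r5:5
  c8: -  regs: r0:3,r1:Mul1,r2:Add3,r3:Add2,r4:Add1,r5:5
  c9: -  regs: r0:3,r1:Mul1,r2:Add3,r3:Add2,r4:Add1,r5:5
  c10: CDB Add3=-4  regs: r0:3,r1:Mul1,r2:-4,r3:Add2,r4:Add1,r5:5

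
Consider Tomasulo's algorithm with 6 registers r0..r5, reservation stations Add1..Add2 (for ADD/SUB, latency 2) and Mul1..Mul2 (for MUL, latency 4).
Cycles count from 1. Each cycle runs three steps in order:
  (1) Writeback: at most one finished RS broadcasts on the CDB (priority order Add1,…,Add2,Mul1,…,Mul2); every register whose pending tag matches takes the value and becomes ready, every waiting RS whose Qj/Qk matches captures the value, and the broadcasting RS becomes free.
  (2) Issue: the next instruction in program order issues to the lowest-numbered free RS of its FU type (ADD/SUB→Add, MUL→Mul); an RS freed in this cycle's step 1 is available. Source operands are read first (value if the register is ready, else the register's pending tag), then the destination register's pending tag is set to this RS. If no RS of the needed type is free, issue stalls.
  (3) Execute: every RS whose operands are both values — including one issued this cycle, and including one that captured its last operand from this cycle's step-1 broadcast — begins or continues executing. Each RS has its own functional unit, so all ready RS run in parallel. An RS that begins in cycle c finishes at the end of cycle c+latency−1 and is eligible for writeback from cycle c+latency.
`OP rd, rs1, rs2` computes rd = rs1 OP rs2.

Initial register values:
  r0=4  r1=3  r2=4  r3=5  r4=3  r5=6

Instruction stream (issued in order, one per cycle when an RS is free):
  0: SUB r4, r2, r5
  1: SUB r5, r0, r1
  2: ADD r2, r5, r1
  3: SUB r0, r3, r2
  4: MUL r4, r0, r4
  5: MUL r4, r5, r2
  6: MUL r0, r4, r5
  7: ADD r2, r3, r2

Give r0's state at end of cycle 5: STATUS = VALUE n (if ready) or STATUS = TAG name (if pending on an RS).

  c1: issue SUB r4<-Add1  regs: r0:4,r1:3,r2:4,r3:5,r4:Add1,r5:6
  c2: issue SUB r5<-Add2  regs: r0:4,r1:3,r2:4,r3:5,r4:Add1,r5:Add2
  c3: CDB Add1=-2; issue ADD r2<-Add1  regs: r0:4,r1:3,r2:Add1,r3:5,r4:-2,r5:Add2
  c4: CDB Add2=1; issue SUB r0<-Add2  regs: r0:Add2,r1:3,r2:Add1,r3:5,r4:-2,r5:1
  c5: issue MUL r4<-Mul1  regs: r0:Add2,r1:3,r2:Add1,r3:5,r4:Mul1,r5:1

STATUS = TAG Add2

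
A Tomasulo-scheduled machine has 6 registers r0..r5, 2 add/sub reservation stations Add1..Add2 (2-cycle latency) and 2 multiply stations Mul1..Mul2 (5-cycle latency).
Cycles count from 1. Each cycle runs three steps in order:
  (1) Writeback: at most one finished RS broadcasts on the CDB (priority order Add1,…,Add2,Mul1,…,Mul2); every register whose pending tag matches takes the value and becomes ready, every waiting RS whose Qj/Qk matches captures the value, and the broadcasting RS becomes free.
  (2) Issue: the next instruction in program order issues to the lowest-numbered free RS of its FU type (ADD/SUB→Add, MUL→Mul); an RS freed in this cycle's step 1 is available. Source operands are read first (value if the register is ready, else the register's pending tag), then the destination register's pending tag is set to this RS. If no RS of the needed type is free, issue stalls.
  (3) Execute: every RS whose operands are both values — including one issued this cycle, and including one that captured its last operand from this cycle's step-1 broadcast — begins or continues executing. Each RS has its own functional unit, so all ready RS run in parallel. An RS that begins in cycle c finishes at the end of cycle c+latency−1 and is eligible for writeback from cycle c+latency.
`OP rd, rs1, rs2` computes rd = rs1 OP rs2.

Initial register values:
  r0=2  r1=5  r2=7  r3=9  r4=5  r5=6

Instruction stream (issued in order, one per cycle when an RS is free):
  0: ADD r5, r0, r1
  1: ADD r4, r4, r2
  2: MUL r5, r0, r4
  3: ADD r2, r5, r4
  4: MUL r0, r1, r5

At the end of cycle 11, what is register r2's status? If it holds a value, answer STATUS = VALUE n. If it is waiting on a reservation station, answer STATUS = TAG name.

cycle 1: issue ADD r5<-Add1 // r0:2,r1:5,r2:7,r3:9,r4:5,r5:Add1
cycle 2: issue ADD r4<-Add2 // r0:2,r1:5,r2:7,r3:9,r4:Add2,r5:Add1
cycle 3: CDB Add1=7; issue MUL r5<-Mul1 // r0:2,r1:5,r2:7,r3:9,r4:Add2,r5:Mul1
cycle 4: CDB Add2=12; issue ADD r2<-Add1 // r0:2,r1:5,r2:Add1,r3:9,r4:12,r5:Mul1
cycle 5: issue MUL r0<-Mul2 // r0:Mul2,r1:5,r2:Add1,r3:9,r4:12,r5:Mul1
cycle 6: - // r0:Mul2,r1:5,r2:Add1,r3:9,r4:12,r5:Mul1
cycle 7: - // r0:Mul2,r1:5,r2:Add1,r3:9,r4:12,r5:Mul1
cycle 8: - // r0:Mul2,r1:5,r2:Add1,r3:9,r4:12,r5:Mul1
cycle 9: CDB Mul1=24 // r0:Mul2,r1:5,r2:Add1,r3:9,r4:12,r5:24
cycle 10: - // r0:Mul2,r1:5,r2:Add1,r3:9,r4:12,r5:24
cycle 11: CDB Add1=36 // r0:Mul2,r1:5,r2:36,r3:9,r4:12,r5:24

STATUS = VALUE 36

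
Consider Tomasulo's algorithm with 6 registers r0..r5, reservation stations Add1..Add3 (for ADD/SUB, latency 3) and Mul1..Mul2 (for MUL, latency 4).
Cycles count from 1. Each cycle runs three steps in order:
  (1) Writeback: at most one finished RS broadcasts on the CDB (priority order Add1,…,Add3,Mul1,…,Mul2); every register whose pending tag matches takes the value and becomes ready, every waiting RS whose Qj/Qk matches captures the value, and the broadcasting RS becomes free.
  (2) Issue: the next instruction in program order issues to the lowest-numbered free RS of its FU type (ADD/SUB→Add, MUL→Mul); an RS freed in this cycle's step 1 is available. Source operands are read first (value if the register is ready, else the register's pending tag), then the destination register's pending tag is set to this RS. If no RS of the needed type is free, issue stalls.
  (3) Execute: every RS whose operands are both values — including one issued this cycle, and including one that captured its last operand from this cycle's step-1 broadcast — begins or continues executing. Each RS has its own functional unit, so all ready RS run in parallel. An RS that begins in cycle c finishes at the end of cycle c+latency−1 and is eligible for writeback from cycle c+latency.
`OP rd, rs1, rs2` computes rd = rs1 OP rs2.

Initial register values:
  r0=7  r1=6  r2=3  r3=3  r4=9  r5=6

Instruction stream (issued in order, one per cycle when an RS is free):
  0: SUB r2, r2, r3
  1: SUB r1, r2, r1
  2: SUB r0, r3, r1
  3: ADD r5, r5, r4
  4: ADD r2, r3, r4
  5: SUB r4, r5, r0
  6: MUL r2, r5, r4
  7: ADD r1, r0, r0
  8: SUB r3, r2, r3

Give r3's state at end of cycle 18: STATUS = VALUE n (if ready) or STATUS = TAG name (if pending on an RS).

  c1: issue SUB r2<-Add1  regs: r0:7,r1:6,r2:Add1,r3:3,r4:9,r5:6
  c2: issue SUB r1<-Add2  regs: r0:7,r1:Add2,r2:Add1,r3:3,r4:9,r5:6
  c3: issue SUB r0<-Add3  regs: r0:Add3,r1:Add2,r2:Add1,r3:3,r4:9,r5:6
  c4: CDB Add1=0; issue ADD r5<-Add1  regs: r0:Add3,r1:Add2,r2:0,r3:3,r4:9,r5:Add1
  c5: stall  regs: r0:Add3,r1:Add2,r2:0,r3:3,r4:9,r5:Add1
  c6: stall  regs: r0:Add3,r1:Add2,r2:0,r3:3,r4:9,r5:Add1
  c7: CDB Add1=15; issue ADD r2<-Add1  regs: r0:Add3,r1:Add2,r2:Add1,r3:3,r4:9,r5:15
  c8: CDB Add2=-6; issue SUB r4<-Add2  regs: r0:Add3,r1:-6,r2:Add1,r3:3,r4:Add2,r5:15
  c9: issue MUL r2<-Mul1  regs: r0:Add3,r1:-6,r2:Mul1,r3:3,r4:Add2,r5:15
  c10: CDB Add1=12; issue ADD r1<-Add1  regs: r0:Add3,r1:Add1,r2:Mul1,r3:3,r4:Add2,r5:15
  c11: CDB Add3=9; issue SUB r3<-Add3  regs: r0:9,r1:Add1,r2:Mul1,r3:Add3,r4:Add2,r5:15
  c12: -  regs: r0:9,r1:Add1,r2:Mul1,r3:Add3,r4:Add2,r5:15
  c13: -  regs: r0:9,r1:Add1,r2:Mul1,r3:Add3,r4:Add2,r5:15
  c14: CDB Add1=18  regs: r0:9,r1:18,r2:Mul1,r3:Add3,r4:Add2,r5:15
  c15: CDB Add2=6  regs: r0:9,r1:18,r2:Mul1,r3:Add3,r4:6,r5:15
  c16: -  regs: r0:9,r1:18,r2:Mul1,r3:Add3,r4:6,r5:15
  c17: -  regs: r0:9,r1:18,r2:Mul1,r3:Add3,r4:6,r5:15
  c18: -  regs: r0:9,r1:18,r2:Mul1,r3:Add3,r4:6,r5:15

STATUS = TAG Add3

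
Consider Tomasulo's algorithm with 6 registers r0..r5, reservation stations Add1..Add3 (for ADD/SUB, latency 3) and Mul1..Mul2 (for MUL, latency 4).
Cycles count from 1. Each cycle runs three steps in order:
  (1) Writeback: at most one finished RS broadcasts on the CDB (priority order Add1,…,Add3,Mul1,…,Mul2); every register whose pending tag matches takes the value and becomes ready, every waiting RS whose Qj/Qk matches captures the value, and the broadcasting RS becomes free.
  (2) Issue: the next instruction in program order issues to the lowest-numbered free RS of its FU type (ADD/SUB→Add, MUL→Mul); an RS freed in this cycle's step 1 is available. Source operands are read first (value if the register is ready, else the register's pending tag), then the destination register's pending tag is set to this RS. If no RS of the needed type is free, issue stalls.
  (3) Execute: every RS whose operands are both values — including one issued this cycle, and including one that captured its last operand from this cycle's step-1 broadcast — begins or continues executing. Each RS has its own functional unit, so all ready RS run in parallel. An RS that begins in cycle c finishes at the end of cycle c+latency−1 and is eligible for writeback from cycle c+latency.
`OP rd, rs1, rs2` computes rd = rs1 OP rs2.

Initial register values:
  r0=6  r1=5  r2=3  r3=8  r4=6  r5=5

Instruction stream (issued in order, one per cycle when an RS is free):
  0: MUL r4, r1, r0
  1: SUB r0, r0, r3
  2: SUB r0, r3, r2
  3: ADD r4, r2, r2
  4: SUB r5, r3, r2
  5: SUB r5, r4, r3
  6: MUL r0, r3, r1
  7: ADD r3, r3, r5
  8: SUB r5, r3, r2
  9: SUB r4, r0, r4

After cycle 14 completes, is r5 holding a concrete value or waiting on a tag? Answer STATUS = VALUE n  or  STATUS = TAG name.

STATUS = TAG Add3

cycle 1: issue MUL r4<-Mul1 // r0:6,r1:5,r2:3,r3:8,r4:Mul1,r5:5
cycle 2: issue SUB r0<-Add1 // r0:Add1,r1:5,r2:3,r3:8,r4:Mul1,r5:5
cycle 3: issue SUB r0<-Add2 // r0:Add2,r1:5,r2:3,r3:8,r4:Mul1,r5:5
cycle 4: issue ADD r4<-Add3 // r0:Add2,r1:5,r2:3,r3:8,r4:Add3,r5:5
cycle 5: CDB Add1=-2; issue SUB r5<-Add1 // r0:Add2,r1:5,r2:3,r3:8,r4:Add3,r5:Add1
cycle 6: CDB Add2=5; issue SUB r5<-Add2 // r0:5,r1:5,r2:3,r3:8,r4:Add3,r5:Add2
cycle 7: CDB Add3=6; issue MUL r0<-Mul2 // r0:Mul2,r1:5,r2:3,r3:8,r4:6,r5:Add2
cycle 8: CDB Add1=5; issue ADD r3<-Add1 // r0:Mul2,r1:5,r2:3,r3:Add1,r4:6,r5:Add2
cycle 9: CDB Mul1=30; issue SUB r5<-Add3 // r0:Mul2,r1:5,r2:3,r3:Add1,r4:6,r5:Add3
cycle 10: CDB Add2=-2; issue SUB r4<-Add2 // r0:Mul2,r1:5,r2:3,r3:Add1,r4:Add2,r5:Add3
cycle 11: CDB Mul2=40 // r0:40,r1:5,r2:3,r3:Add1,r4:Add2,r5:Add3
cycle 12: - // r0:40,r1:5,r2:3,r3:Add1,r4:Add2,r5:Add3
cycle 13: CDB Add1=6 // r0:40,r1:5,r2:3,r3:6,r4:Add2,r5:Add3
cycle 14: CDB Add2=34 // r0:40,r1:5,r2:3,r3:6,r4:34,r5:Add3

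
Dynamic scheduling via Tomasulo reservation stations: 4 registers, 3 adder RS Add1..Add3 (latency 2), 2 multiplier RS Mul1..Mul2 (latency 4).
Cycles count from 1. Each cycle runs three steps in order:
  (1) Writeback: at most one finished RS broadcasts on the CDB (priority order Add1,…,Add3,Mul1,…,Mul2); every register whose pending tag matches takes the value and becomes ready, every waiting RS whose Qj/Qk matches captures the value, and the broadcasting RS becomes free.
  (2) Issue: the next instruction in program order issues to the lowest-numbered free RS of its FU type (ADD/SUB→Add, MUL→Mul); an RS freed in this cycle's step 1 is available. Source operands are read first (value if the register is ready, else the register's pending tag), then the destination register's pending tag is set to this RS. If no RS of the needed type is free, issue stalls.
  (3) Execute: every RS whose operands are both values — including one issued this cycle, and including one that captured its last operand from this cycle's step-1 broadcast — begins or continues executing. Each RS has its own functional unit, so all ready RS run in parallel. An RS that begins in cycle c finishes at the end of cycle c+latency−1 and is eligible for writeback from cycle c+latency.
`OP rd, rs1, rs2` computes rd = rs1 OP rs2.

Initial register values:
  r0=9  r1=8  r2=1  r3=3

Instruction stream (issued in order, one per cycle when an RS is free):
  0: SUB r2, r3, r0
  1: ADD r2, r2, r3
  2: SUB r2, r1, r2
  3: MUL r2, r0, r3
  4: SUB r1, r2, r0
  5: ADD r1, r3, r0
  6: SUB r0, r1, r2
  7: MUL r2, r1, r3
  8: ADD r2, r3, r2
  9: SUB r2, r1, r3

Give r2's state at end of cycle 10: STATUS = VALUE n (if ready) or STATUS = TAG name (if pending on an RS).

STATUS = TAG Add3

  c1: issue SUB r2<-Add1  regs: r0:9,r1:8,r2:Add1,r3:3
  c2: issue ADD r2<-Add2  regs: r0:9,r1:8,r2:Add2,r3:3
  c3: CDB Add1=-6; issue SUB r2<-Add1  regs: r0:9,r1:8,r2:Add1,r3:3
  c4: issue MUL r2<-Mul1  regs: r0:9,r1:8,r2:Mul1,r3:3
  c5: CDB Add2=-3; issue SUB r1<-Add2  regs: r0:9,r1:Add2,r2:Mul1,r3:3
  c6: issue ADD r1<-Add3  regs: r0:9,r1:Add3,r2:Mul1,r3:3
  c7: CDB Add1=11; issue SUB r0<-Add1  regs: r0:Add1,r1:Add3,r2:Mul1,r3:3
  c8: CDB Add3=12; issue MUL r2<-Mul2  regs: r0:Add1,r1:12,r2:Mul2,r3:3
  c9: CDB Mul1=27; issue ADD r2<-Add3  regs: r0:Add1,r1:12,r2:Add3,r3:3
  c10: stall  regs: r0:Add1,r1:12,r2:Add3,r3:3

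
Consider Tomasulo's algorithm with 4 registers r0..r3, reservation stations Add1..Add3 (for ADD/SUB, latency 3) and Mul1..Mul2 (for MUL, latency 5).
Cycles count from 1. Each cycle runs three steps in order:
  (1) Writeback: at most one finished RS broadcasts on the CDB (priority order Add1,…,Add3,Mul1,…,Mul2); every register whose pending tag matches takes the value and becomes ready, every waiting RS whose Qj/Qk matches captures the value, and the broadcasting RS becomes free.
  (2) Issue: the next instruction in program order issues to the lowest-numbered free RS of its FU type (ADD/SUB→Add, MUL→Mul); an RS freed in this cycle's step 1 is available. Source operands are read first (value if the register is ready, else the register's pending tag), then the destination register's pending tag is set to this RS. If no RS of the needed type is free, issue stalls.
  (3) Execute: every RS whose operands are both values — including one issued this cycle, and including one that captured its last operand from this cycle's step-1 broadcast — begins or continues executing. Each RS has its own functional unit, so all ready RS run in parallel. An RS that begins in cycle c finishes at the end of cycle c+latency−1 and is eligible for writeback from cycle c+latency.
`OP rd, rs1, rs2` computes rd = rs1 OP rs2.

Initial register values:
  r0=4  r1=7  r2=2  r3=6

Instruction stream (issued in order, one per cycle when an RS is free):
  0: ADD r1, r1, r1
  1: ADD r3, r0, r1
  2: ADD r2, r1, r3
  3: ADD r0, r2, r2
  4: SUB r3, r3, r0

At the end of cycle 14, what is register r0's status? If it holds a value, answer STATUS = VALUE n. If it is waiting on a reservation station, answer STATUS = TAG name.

  c1: issue ADD r1<-Add1  regs: r0:4,r1:Add1,r2:2,r3:6
  c2: issue ADD r3<-Add2  regs: r0:4,r1:Add1,r2:2,r3:Add2
  c3: issue ADD r2<-Add3  regs: r0:4,r1:Add1,r2:Add3,r3:Add2
  c4: CDB Add1=14; issue ADD r0<-Add1  regs: r0:Add1,r1:14,r2:Add3,r3:Add2
  c5: stall  regs: r0:Add1,r1:14,r2:Add3,r3:Add2
  c6: stall  regs: r0:Add1,r1:14,r2:Add3,r3:Add2
  c7: CDB Add2=18; issue SUB r3<-Add2  regs: r0:Add1,r1:14,r2:Add3,r3:Add2
  c8: -  regs: r0:Add1,r1:14,r2:Add3,r3:Add2
  c9: -  regs: r0:Add1,r1:14,r2:Add3,r3:Add2
  c10: CDB Add3=32  regs: r0:Add1,r1:14,r2:32,r3:Add2
  c11: -  regs: r0:Add1,r1:14,r2:32,r3:Add2
  c12: -  regs: r0:Add1,r1:14,r2:32,r3:Add2
  c13: CDB Add1=64  regs: r0:64,r1:14,r2:32,r3:Add2
  c14: -  regs: r0:64,r1:14,r2:32,r3:Add2

STATUS = VALUE 64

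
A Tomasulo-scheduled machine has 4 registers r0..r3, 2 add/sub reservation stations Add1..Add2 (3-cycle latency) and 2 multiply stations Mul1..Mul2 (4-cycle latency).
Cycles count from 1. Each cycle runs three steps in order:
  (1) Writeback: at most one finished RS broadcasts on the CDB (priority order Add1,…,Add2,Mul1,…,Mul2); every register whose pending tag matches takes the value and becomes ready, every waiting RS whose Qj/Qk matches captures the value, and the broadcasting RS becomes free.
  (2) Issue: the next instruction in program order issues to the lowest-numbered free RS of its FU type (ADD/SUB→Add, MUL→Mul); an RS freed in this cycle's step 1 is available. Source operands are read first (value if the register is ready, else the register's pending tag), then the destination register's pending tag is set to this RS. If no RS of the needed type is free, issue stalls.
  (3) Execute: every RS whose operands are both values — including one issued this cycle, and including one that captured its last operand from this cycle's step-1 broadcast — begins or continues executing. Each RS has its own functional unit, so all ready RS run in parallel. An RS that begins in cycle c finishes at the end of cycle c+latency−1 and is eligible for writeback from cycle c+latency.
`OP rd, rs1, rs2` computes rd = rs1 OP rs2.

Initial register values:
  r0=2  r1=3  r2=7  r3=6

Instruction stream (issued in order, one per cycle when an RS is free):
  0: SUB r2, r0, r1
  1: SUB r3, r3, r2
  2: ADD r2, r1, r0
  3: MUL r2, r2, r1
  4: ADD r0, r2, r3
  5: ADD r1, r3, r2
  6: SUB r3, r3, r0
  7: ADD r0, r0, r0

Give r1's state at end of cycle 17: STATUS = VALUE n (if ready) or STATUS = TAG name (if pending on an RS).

STATUS = VALUE 22

c1: issue SUB r2<-Add1 | r0:2,r1:3,r2:Add1,r3:6
c2: issue SUB r3<-Add2 | r0:2,r1:3,r2:Add1,r3:Add2
c3: stall | r0:2,r1:3,r2:Add1,r3:Add2
c4: CDB Add1=-1; issue ADD r2<-Add1 | r0:2,r1:3,r2:Add1,r3:Add2
c5: issue MUL r2<-Mul1 | r0:2,r1:3,r2:Mul1,r3:Add2
c6: stall | r0:2,r1:3,r2:Mul1,r3:Add2
c7: CDB Add1=5; issue ADD r0<-Add1 | r0:Add1,r1:3,r2:Mul1,r3:Add2
c8: CDB Add2=7; issue ADD r1<-Add2 | r0:Add1,r1:Add2,r2:Mul1,r3:7
c9: stall | r0:Add1,r1:Add2,r2:Mul1,r3:7
c10: stall | r0:Add1,r1:Add2,r2:Mul1,r3:7
c11: CDB Mul1=15; stall | r0:Add1,r1:Add2,r2:15,r3:7
c12: stall | r0:Add1,r1:Add2,r2:15,r3:7
c13: stall | r0:Add1,r1:Add2,r2:15,r3:7
c14: CDB Add1=22; issue SUB r3<-Add1 | r0:22,r1:Add2,r2:15,r3:Add1
c15: CDB Add2=22; issue ADD r0<-Add2 | r0:Add2,r1:22,r2:15,r3:Add1
c16: - | r0:Add2,r1:22,r2:15,r3:Add1
c17: CDB Add1=-15 | r0:Add2,r1:22,r2:15,r3:-15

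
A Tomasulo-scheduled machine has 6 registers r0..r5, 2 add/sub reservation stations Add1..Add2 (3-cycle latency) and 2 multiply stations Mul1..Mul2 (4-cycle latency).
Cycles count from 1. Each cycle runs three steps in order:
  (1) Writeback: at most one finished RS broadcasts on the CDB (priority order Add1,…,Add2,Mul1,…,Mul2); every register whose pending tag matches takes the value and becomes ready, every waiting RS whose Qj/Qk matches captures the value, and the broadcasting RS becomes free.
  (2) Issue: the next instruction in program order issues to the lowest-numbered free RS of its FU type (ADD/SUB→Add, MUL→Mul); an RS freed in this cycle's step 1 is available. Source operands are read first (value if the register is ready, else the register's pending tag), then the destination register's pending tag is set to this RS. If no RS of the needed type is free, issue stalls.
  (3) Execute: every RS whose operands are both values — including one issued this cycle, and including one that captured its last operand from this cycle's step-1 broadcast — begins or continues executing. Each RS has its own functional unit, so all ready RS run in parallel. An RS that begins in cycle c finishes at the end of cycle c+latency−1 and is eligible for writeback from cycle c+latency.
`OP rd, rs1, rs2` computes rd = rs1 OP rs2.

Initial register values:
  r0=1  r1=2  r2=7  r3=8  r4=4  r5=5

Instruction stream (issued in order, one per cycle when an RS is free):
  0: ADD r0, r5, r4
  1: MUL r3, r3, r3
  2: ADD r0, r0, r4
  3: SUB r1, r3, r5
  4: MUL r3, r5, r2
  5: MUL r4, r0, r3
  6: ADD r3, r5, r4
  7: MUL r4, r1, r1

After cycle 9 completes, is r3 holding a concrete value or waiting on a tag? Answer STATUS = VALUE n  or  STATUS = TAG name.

STATUS = TAG Add2

c1: issue ADD r0<-Add1 | r0:Add1,r1:2,r2:7,r3:8,r4:4,r5:5
c2: issue MUL r3<-Mul1 | r0:Add1,r1:2,r2:7,r3:Mul1,r4:4,r5:5
c3: issue ADD r0<-Add2 | r0:Add2,r1:2,r2:7,r3:Mul1,r4:4,r5:5
c4: CDB Add1=9; issue SUB r1<-Add1 | r0:Add2,r1:Add1,r2:7,r3:Mul1,r4:4,r5:5
c5: issue MUL r3<-Mul2 | r0:Add2,r1:Add1,r2:7,r3:Mul2,r4:4,r5:5
c6: CDB Mul1=64; issue MUL r4<-Mul1 | r0:Add2,r1:Add1,r2:7,r3:Mul2,r4:Mul1,r5:5
c7: CDB Add2=13; issue ADD r3<-Add2 | r0:13,r1:Add1,r2:7,r3:Add2,r4:Mul1,r5:5
c8: stall | r0:13,r1:Add1,r2:7,r3:Add2,r4:Mul1,r5:5
c9: CDB Add1=59; stall | r0:13,r1:59,r2:7,r3:Add2,r4:Mul1,r5:5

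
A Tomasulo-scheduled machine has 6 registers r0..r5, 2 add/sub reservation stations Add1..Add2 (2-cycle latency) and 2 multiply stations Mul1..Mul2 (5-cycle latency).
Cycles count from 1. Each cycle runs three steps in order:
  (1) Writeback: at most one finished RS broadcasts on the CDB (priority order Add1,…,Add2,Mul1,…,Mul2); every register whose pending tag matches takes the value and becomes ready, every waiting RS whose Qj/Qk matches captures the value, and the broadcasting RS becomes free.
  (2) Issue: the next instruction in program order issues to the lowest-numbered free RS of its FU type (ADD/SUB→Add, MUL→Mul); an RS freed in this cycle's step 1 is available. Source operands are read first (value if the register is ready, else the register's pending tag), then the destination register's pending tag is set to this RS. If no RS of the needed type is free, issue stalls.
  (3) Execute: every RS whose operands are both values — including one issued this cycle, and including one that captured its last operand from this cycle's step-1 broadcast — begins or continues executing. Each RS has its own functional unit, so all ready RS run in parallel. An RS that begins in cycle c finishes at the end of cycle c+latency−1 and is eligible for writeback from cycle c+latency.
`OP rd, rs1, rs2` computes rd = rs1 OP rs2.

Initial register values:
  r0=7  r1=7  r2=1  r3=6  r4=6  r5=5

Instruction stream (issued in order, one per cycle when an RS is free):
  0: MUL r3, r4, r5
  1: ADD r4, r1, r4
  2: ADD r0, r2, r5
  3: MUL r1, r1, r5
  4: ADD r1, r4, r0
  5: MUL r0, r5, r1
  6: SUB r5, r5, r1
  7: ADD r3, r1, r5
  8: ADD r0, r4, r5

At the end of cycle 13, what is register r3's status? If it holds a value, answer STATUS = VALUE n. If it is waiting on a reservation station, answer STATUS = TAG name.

c1: issue MUL r3<-Mul1 | r0:7,r1:7,r2:1,r3:Mul1,r4:6,r5:5
c2: issue ADD r4<-Add1 | r0:7,r1:7,r2:1,r3:Mul1,r4:Add1,r5:5
c3: issue ADD r0<-Add2 | r0:Add2,r1:7,r2:1,r3:Mul1,r4:Add1,r5:5
c4: CDB Add1=13; issue MUL r1<-Mul2 | r0:Add2,r1:Mul2,r2:1,r3:Mul1,r4:13,r5:5
c5: CDB Add2=6; issue ADD r1<-Add1 | r0:6,r1:Add1,r2:1,r3:Mul1,r4:13,r5:5
c6: CDB Mul1=30; issue MUL r0<-Mul1 | r0:Mul1,r1:Add1,r2:1,r3:30,r4:13,r5:5
c7: CDB Add1=19; issue SUB r5<-Add1 | r0:Mul1,r1:19,r2:1,r3:30,r4:13,r5:Add1
c8: issue ADD r3<-Add2 | r0:Mul1,r1:19,r2:1,r3:Add2,r4:13,r5:Add1
c9: CDB Add1=-14; issue ADD r0<-Add1 | r0:Add1,r1:19,r2:1,r3:Add2,r4:13,r5:-14
c10: CDB Mul2=35 | r0:Add1,r1:19,r2:1,r3:Add2,r4:13,r5:-14
c11: CDB Add1=-1 | r0:-1,r1:19,r2:1,r3:Add2,r4:13,r5:-14
c12: CDB Add2=5 | r0:-1,r1:19,r2:1,r3:5,r4:13,r5:-14
c13: CDB Mul1=95 | r0:-1,r1:19,r2:1,r3:5,r4:13,r5:-14

STATUS = VALUE 5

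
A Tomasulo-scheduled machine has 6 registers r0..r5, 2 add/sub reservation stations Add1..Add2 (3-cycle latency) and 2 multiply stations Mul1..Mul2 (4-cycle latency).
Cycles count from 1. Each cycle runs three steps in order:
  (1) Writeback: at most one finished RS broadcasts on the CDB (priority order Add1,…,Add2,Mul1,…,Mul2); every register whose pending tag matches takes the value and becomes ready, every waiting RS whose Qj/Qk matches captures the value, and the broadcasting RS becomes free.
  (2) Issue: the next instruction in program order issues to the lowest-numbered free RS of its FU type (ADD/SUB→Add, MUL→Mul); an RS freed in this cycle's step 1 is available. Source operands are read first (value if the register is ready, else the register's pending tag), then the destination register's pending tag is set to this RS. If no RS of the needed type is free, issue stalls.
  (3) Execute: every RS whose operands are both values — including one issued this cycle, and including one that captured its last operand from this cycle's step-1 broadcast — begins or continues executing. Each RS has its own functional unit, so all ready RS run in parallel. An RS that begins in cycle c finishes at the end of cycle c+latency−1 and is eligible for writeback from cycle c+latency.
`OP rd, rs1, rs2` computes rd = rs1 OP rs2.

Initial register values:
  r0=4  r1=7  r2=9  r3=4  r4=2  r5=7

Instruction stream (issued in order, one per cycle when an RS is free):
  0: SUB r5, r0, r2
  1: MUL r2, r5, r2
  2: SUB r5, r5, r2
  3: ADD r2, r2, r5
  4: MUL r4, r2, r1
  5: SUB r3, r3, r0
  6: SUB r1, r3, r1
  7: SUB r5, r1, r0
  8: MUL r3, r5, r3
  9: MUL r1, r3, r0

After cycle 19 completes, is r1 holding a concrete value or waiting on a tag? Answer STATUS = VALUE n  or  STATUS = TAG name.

  c1: issue SUB r5<-Add1  regs: r0:4,r1:7,r2:9,r3:4,r4:2,r5:Add1
  c2: issue MUL r2<-Mul1  regs: r0:4,r1:7,r2:Mul1,r3:4,r4:2,r5:Add1
  c3: issue SUB r5<-Add2  regs: r0:4,r1:7,r2:Mul1,r3:4,r4:2,r5:Add2
  c4: CDB Add1=-5; issue ADD r2<-Add1  regs: r0:4,r1:7,r2:Add1,r3:4,r4:2,r5:Add2
  c5: issue MUL r4<-Mul2  regs: r0:4,r1:7,r2:Add1,r3:4,r4:Mul2,r5:Add2
  c6: stall  regs: r0:4,r1:7,r2:Add1,r3:4,r4:Mul2,r5:Add2
  c7: stall  regs: r0:4,r1:7,r2:Add1,r3:4,r4:Mul2,r5:Add2
  c8: CDB Mul1=-45; stall  regs: r0:4,r1:7,r2:Add1,r3:4,r4:Mul2,r5:Add2
  c9: stall  regs: r0:4,r1:7,r2:Add1,r3:4,r4:Mul2,r5:Add2
  c10: stall  regs: r0:4,r1:7,r2:Add1,r3:4,r4:Mul2,r5:Add2
  c11: CDB Add2=40; issue SUB r3<-Add2  regs: r0:4,r1:7,r2:Add1,r3:Add2,r4:Mul2,r5:40
  c12: stall  regs: r0:4,r1:7,r2:Add1,r3:Add2,r4:Mul2,r5:40
  c13: stall  regs: r0:4,r1:7,r2:Add1,r3:Add2,r4:Mul2,r5:40
  c14: CDB Add1=-5; issue SUB r1<-Add1  regs: r0:4,r1:Add1,r2:-5,r3:Add2,r4:Mul2,r5:40
  c15: CDB Add2=0; issue SUB r5<-Add2  regs: r0:4,r1:Add1,r2:-5,r3:0,r4:Mul2,r5:Add2
  c16: issue MUL r3<-Mul1  regs: r0:4,r1:Add1,r2:-5,r3:Mul1,r4:Mul2,r5:Add2
  c17: stall  regs: r0:4,r1:Add1,r2:-5,r3:Mul1,r4:Mul2,r5:Add2
  c18: CDB Add1=-7; stall  regs: r0:4,r1:-7,r2:-5,r3:Mul1,r4:Mul2,r5:Add2
  c19: CDB Mul2=-35; issue MUL r1<-Mul2  regs: r0:4,r1:Mul2,r2:-5,r3:Mul1,r4:-35,r5:Add2

STATUS = TAG Mul2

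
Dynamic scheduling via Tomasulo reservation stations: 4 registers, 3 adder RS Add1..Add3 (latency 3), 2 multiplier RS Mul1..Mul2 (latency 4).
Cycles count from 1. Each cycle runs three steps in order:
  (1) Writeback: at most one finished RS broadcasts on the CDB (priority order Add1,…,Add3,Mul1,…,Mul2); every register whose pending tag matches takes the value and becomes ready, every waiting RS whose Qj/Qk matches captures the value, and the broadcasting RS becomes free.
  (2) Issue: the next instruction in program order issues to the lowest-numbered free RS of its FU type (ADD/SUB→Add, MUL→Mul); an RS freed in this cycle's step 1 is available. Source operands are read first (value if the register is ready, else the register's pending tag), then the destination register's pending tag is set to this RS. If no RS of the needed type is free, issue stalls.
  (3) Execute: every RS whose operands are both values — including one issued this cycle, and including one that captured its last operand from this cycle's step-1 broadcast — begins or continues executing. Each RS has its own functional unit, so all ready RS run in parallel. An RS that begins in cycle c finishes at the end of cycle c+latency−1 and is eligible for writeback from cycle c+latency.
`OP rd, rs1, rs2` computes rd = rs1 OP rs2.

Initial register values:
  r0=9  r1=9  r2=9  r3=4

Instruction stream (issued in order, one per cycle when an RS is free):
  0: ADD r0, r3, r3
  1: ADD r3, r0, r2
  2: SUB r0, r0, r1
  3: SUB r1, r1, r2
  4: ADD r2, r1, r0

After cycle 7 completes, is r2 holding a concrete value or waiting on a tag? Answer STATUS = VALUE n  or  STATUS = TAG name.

STATUS = TAG Add1

c1: issue ADD r0<-Add1 | r0:Add1,r1:9,r2:9,r3:4
c2: issue ADD r3<-Add2 | r0:Add1,r1:9,r2:9,r3:Add2
c3: issue SUB r0<-Add3 | r0:Add3,r1:9,r2:9,r3:Add2
c4: CDB Add1=8; issue SUB r1<-Add1 | r0:Add3,r1:Add1,r2:9,r3:Add2
c5: stall | r0:Add3,r1:Add1,r2:9,r3:Add2
c6: stall | r0:Add3,r1:Add1,r2:9,r3:Add2
c7: CDB Add1=0; issue ADD r2<-Add1 | r0:Add3,r1:0,r2:Add1,r3:Add2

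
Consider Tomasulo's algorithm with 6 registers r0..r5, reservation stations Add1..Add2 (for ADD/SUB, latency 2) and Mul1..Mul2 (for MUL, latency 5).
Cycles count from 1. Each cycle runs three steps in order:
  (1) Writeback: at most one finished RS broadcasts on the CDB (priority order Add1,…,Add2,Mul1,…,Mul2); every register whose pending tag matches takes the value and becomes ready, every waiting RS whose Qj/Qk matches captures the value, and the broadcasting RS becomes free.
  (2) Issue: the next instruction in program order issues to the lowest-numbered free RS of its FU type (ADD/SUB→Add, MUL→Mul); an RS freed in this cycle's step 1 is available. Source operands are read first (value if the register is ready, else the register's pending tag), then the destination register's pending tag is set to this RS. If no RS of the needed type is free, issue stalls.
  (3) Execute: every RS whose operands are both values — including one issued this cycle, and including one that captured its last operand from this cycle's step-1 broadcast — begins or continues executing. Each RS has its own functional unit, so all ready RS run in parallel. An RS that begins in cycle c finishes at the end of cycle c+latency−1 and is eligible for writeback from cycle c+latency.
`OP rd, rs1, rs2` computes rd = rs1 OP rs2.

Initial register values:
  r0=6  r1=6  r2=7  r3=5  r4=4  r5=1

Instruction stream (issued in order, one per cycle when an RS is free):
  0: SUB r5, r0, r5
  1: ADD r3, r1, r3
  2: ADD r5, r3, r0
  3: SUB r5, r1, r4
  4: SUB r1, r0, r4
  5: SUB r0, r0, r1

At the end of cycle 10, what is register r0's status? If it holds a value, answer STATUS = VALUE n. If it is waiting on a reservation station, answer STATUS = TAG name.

STATUS = VALUE 4

  c1: issue SUB r5<-Add1  regs: r0:6,r1:6,r2:7,r3:5,r4:4,r5:Add1
  c2: issue ADD r3<-Add2  regs: r0:6,r1:6,r2:7,r3:Add2,r4:4,r5:Add1
  c3: CDB Add1=5; issue ADD r5<-Add1  regs: r0:6,r1:6,r2:7,r3:Add2,r4:4,r5:Add1
  c4: CDB Add2=11; issue SUB r5<-Add2  regs: r0:6,r1:6,r2:7,r3:11,r4:4,r5:Add2
  c5: stall  regs: r0:6,r1:6,r2:7,r3:11,r4:4,r5:Add2
  c6: CDB Add1=17; issue SUB r1<-Add1  regs: r0:6,r1:Add1,r2:7,r3:11,r4:4,r5:Add2
  c7: CDB Add2=2; issue SUB r0<-Add2  regs: r0:Add2,r1:Add1,r2:7,r3:11,r4:4,r5:2
  c8: CDB Add1=2  regs: r0:Add2,r1:2,r2:7,r3:11,r4:4,r5:2
  c9: -  regs: r0:Add2,r1:2,r2:7,r3:11,r4:4,r5:2
  c10: CDB Add2=4  regs: r0:4,r1:2,r2:7,r3:11,r4:4,r5:2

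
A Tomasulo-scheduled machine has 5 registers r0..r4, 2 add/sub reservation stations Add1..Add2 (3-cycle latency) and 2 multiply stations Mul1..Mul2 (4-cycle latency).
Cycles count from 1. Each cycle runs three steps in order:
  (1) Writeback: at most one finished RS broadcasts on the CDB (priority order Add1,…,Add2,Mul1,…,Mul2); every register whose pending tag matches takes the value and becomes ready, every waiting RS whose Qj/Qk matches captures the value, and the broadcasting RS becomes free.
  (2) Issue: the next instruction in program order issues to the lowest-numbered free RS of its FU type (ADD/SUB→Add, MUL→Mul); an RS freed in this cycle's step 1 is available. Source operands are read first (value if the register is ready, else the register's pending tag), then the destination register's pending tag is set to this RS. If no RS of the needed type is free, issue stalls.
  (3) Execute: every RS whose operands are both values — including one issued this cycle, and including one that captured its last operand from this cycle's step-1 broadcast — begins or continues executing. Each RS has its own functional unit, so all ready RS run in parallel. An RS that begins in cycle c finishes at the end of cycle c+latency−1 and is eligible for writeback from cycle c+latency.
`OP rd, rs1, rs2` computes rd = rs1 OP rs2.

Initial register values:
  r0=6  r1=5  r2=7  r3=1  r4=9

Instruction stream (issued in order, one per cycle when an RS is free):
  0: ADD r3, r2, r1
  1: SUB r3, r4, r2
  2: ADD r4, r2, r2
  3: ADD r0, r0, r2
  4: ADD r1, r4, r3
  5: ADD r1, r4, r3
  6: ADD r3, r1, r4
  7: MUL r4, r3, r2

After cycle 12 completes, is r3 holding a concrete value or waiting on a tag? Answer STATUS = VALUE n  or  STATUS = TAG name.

STATUS = TAG Add1

c1: issue ADD r3<-Add1 | r0:6,r1:5,r2:7,r3:Add1,r4:9
c2: issue SUB r3<-Add2 | r0:6,r1:5,r2:7,r3:Add2,r4:9
c3: stall | r0:6,r1:5,r2:7,r3:Add2,r4:9
c4: CDB Add1=12; issue ADD r4<-Add1 | r0:6,r1:5,r2:7,r3:Add2,r4:Add1
c5: CDB Add2=2; issue ADD r0<-Add2 | r0:Add2,r1:5,r2:7,r3:2,r4:Add1
c6: stall | r0:Add2,r1:5,r2:7,r3:2,r4:Add1
c7: CDB Add1=14; issue ADD r1<-Add1 | r0:Add2,r1:Add1,r2:7,r3:2,r4:14
c8: CDB Add2=13; issue ADD r1<-Add2 | r0:13,r1:Add2,r2:7,r3:2,r4:14
c9: stall | r0:13,r1:Add2,r2:7,r3:2,r4:14
c10: CDB Add1=16; issue ADD r3<-Add1 | r0:13,r1:Add2,r2:7,r3:Add1,r4:14
c11: CDB Add2=16; issue MUL r4<-Mul1 | r0:13,r1:16,r2:7,r3:Add1,r4:Mul1
c12: - | r0:13,r1:16,r2:7,r3:Add1,r4:Mul1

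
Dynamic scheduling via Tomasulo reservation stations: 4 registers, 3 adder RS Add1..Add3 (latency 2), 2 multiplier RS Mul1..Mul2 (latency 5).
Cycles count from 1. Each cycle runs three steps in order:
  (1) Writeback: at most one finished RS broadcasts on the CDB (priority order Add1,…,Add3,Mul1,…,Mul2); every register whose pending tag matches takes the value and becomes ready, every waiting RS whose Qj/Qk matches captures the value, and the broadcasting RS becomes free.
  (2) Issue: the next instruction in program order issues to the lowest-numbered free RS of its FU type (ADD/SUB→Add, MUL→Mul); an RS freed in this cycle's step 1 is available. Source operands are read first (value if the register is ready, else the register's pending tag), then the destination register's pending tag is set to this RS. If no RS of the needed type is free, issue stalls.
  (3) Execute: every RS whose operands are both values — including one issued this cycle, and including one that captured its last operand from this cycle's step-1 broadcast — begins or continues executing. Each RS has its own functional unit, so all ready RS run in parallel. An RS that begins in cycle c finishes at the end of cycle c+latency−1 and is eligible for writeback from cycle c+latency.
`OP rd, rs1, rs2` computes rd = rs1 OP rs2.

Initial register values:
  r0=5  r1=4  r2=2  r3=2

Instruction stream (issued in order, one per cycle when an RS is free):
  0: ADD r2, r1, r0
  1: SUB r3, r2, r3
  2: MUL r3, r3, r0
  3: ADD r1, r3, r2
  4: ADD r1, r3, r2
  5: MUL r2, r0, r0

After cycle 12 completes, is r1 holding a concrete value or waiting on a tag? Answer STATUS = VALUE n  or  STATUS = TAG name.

STATUS = TAG Add2

  c1: issue ADD r2<-Add1  regs: r0:5,r1:4,r2:Add1,r3:2
  c2: issue SUB r3<-Add2  regs: r0:5,r1:4,r2:Add1,r3:Add2
  c3: CDB Add1=9; issue MUL r3<-Mul1  regs: r0:5,r1:4,r2:9,r3:Mul1
  c4: issue ADD r1<-Add1  regs: r0:5,r1:Add1,r2:9,r3:Mul1
  c5: CDB Add2=7; issue ADD r1<-Add2  regs: r0:5,r1:Add2,r2:9,r3:Mul1
  c6: issue MUL r2<-Mul2  regs: r0:5,r1:Add2,r2:Mul2,r3:Mul1
  c7: -  regs: r0:5,r1:Add2,r2:Mul2,r3:Mul1
  c8: -  regs: r0:5,r1:Add2,r2:Mul2,r3:Mul1
  c9: -  regs: r0:5,r1:Add2,r2:Mul2,r3:Mul1
  c10: CDB Mul1=35  regs: r0:5,r1:Add2,r2:Mul2,r3:35
  c11: CDB Mul2=25  regs: r0:5,r1:Add2,r2:25,r3:35
  c12: CDB Add1=44  regs: r0:5,r1:Add2,r2:25,r3:35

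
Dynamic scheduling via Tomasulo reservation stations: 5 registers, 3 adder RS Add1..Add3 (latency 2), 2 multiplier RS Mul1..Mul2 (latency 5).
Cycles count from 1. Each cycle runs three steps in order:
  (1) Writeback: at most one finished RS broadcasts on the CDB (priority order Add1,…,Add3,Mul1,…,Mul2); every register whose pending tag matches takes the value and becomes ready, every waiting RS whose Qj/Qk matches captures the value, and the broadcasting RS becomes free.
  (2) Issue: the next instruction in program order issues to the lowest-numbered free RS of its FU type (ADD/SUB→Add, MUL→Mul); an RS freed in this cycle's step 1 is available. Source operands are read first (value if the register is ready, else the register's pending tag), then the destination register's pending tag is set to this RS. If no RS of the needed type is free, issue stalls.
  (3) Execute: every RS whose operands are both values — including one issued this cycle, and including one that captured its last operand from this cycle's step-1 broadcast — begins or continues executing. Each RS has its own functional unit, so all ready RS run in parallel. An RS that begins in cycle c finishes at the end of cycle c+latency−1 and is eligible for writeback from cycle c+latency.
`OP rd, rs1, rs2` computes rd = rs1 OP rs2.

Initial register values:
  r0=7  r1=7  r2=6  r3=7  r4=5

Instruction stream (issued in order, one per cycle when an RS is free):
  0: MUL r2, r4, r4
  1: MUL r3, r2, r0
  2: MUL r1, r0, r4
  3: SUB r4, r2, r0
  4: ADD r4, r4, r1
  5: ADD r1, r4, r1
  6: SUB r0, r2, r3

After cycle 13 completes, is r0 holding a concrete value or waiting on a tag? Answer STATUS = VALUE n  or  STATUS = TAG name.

c1: issue MUL r2<-Mul1 | r0:7,r1:7,r2:Mul1,r3:7,r4:5
c2: issue MUL r3<-Mul2 | r0:7,r1:7,r2:Mul1,r3:Mul2,r4:5
c3: stall | r0:7,r1:7,r2:Mul1,r3:Mul2,r4:5
c4: stall | r0:7,r1:7,r2:Mul1,r3:Mul2,r4:5
c5: stall | r0:7,r1:7,r2:Mul1,r3:Mul2,r4:5
c6: CDB Mul1=25; issue MUL r1<-Mul1 | r0:7,r1:Mul1,r2:25,r3:Mul2,r4:5
c7: issue SUB r4<-Add1 | r0:7,r1:Mul1,r2:25,r3:Mul2,r4:Add1
c8: issue ADD r4<-Add2 | r0:7,r1:Mul1,r2:25,r3:Mul2,r4:Add2
c9: CDB Add1=18; issue ADD r1<-Add1 | r0:7,r1:Add1,r2:25,r3:Mul2,r4:Add2
c10: issue SUB r0<-Add3 | r0:Add3,r1:Add1,r2:25,r3:Mul2,r4:Add2
c11: CDB Mul1=35 | r0:Add3,r1:Add1,r2:25,r3:Mul2,r4:Add2
c12: CDB Mul2=175 | r0:Add3,r1:Add1,r2:25,r3:175,r4:Add2
c13: CDB Add2=53 | r0:Add3,r1:Add1,r2:25,r3:175,r4:53

STATUS = TAG Add3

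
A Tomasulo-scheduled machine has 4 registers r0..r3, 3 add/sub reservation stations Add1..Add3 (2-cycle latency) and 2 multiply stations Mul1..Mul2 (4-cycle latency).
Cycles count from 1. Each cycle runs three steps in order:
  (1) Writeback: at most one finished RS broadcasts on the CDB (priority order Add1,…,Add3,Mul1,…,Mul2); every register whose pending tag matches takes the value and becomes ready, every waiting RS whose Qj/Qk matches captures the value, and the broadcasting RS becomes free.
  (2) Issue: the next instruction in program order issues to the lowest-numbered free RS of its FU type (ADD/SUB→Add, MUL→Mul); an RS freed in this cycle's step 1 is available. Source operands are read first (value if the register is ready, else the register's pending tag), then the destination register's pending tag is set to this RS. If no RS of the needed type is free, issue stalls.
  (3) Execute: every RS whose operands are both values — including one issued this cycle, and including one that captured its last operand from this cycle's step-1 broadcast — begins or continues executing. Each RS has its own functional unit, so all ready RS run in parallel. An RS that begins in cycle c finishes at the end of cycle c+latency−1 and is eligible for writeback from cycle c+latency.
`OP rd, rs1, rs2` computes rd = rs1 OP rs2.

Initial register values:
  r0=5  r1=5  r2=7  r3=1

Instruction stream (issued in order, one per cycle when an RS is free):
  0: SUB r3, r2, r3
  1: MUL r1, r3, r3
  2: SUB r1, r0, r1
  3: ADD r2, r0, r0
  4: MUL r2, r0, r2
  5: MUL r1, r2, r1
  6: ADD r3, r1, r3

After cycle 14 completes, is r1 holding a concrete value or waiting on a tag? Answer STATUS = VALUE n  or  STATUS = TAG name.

  c1: issue SUB r3<-Add1  regs: r0:5,r1:5,r2:7,r3:Add1
  c2: issue MUL r1<-Mul1  regs: r0:5,r1:Mul1,r2:7,r3:Add1
  c3: CDB Add1=6; issue SUB r1<-Add1  regs: r0:5,r1:Add1,r2:7,r3:6
  c4: issue ADD r2<-Add2  regs: r0:5,r1:Add1,r2:Add2,r3:6
  c5: issue MUL r2<-Mul2  regs: r0:5,r1:Add1,r2:Mul2,r3:6
  c6: CDB Add2=10; stall  regs: r0:5,r1:Add1,r2:Mul2,r3:6
  c7: CDB Mul1=36; issue MUL r1<-Mul1  regs: r0:5,r1:Mul1,r2:Mul2,r3:6
  c8: issue ADD r3<-Add2  regs: r0:5,r1:Mul1,r2:Mul2,r3:Add2
  c9: CDB Add1=-31  regs: r0:5,r1:Mul1,r2:Mul2,r3:Add2
  c10: CDB Mul2=50  regs: r0:5,r1:Mul1,r2:50,r3:Add2
  c11: -  regs: r0:5,r1:Mul1,r2:50,r3:Add2
  c12: -  regs: r0:5,r1:Mul1,r2:50,r3:Add2
  c13: -  regs: r0:5,r1:Mul1,r2:50,r3:Add2
  c14: CDB Mul1=-1550  regs: r0:5,r1:-1550,r2:50,r3:Add2

STATUS = VALUE -1550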